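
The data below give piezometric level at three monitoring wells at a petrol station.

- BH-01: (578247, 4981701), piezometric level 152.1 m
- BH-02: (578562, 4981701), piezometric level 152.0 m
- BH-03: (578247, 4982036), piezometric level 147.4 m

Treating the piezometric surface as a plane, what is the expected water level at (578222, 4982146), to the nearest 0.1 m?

145.9 m

∂h/∂x = (152.0 − 152.1) / (578562 − 578247) = -0.0003175
∂h/∂y = (147.4 − 152.1) / (4982036 − 4981701) = -0.01403
h(578222, 4982146) = 152.1 + (-0.0003175)·(-25) + (-0.01403)·(445) = 152.1 +0.008 -6.243 = 145.865 m.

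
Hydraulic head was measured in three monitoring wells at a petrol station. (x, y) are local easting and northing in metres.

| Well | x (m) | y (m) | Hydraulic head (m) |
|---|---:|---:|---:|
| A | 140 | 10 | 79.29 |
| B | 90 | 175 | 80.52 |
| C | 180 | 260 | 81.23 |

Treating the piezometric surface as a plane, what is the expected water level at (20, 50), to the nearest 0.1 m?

79.5 m

Three-point gradient (reference A): Δ to B = (-50, 165, +1.23), Δ to C = (40, 250, +1.94).
∂h/∂x = +0.0006597, ∂h/∂y = +0.007654 (det = -19100).
h(20, 50) = 79.29 + (+0.0006597)·(-120) + (+0.007654)·(40) = 79.29 -0.079 +0.306 = 79.517 m.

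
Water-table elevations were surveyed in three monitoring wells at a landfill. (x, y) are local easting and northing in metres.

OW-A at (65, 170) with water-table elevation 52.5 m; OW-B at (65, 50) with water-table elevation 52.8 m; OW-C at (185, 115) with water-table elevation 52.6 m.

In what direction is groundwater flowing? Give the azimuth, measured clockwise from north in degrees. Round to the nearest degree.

With h = a·x + b·y + c and OW-A as origin, the differences give:
  0·a + (-120)·b = +0.3
  120·a + (-55)·b = +0.1
Eliminate b (×(-55) and ×(-120), subtract): 14400·a = -4.50 → a = ∂h/∂x = -0.0003125
Back-substitute: b = ∂h/∂y = -0.002500.
Flow direction (−∇h) has components (+0.0003125 E, +0.002500 N).
Azimuth = atan2(E, N) = atan2(+0.0003125, +0.002500) = 7.1° ≈ 007°.

007°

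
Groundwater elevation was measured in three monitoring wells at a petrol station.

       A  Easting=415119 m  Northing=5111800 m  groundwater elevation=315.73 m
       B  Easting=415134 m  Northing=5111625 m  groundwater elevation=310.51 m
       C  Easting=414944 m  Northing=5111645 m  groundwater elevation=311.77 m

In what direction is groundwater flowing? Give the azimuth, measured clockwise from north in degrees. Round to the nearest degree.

173°

With h = a·x + b·y + c and A as origin, the differences give:
  15·a + (-175)·b = -5.22
  (-175)·a + (-155)·b = -3.96
Eliminate b (×(-155) and ×(-175), subtract): -32950·a = 116.100 → a = ∂h/∂x = -0.003524
Back-substitute: b = ∂h/∂y = +0.02953.
Flow direction (−∇h) has components (+0.003524 E, -0.02953 N).
Azimuth = atan2(E, N) = atan2(+0.003524, -0.02953) = 173.2° ≈ 173°.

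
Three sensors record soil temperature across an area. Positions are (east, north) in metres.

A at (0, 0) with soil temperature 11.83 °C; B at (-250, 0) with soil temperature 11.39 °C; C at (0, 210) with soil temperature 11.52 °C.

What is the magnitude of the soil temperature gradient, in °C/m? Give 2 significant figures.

0.0023 °C/m

∂T/∂x = (11.39 − 11.83) / (-250 − 0) = +0.001760
∂T/∂y = (11.52 − 11.83) / (210 − 0) = -0.001476
|∇f| = √(0.001760² + -0.001476²) = 0.002297 °C/m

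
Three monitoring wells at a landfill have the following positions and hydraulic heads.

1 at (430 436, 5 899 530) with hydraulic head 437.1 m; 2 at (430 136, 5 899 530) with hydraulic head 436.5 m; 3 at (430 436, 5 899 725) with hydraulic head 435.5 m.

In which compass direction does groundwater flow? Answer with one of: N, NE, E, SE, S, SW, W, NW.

N

∂h/∂x = (436.5 − 437.1) / (430136 − 430436) = +0.002000
∂h/∂y = (435.5 − 437.1) / (5899725 − 5899530) = -0.008205
Flow = −∇h = (-0.002000 east, +0.008205 north), which points north.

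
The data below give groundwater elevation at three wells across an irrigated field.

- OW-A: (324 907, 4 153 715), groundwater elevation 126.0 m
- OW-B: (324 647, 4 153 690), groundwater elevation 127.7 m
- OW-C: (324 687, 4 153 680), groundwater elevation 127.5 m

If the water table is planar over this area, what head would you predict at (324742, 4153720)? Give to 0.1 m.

Taking OW-A as reference: OW-B−OW-A = (-260, -25, +1.7); OW-C−OW-A = (-220, -35, +1.5).
Determinant of the coordinate differences = (-260)·(-35) − (-220)·(-25) = 3600.
∂h/∂x = [(+1.7)·(-35) − (+1.5)·(-25)] / 3600 = -0.006111
∂h/∂y = [(-260)·(+1.5) − (-220)·(+1.7)] / 3600 = -0.004444
h(324742, 4153720) = 126.0 + (-0.006111)·(-165) + (-0.004444)·(5) = 126.0 +1.008 -0.022 = 126.986 m.

127.0 m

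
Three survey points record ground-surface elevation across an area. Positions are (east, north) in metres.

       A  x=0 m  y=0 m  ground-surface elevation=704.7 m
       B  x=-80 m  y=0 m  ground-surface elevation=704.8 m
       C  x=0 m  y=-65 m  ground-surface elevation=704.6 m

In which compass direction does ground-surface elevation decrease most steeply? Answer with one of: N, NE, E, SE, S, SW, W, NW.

∂z/∂x = (704.8 − 704.7) / (-80 − 0) = -0.001250
∂z/∂y = (704.6 − 704.7) / (-65 − 0) = +0.001538
Steepest decrease is along −∇f = (+0.001250 E, -0.001538 N) → southeast.

SE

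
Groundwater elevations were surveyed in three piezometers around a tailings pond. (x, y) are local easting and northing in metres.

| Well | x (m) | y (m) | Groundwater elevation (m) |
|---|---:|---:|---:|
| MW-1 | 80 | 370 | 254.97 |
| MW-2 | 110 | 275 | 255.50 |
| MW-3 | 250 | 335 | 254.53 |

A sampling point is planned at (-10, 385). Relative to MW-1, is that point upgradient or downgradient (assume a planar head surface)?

Three-point gradient (reference MW-1): Δ to MW-2 = (30, -95, +0.53), Δ to MW-3 = (170, -35, -0.44).
∂h/∂x = -0.003997, ∂h/∂y = -0.006841 (det = 15100).
Head at (-10, 385) = 254.97 + (-0.003997)·(-90) + (-0.006841)·(15) = 255.23 m.
That is higher than the 254.97 m at MW-1, so the point is upgradient.

upgradient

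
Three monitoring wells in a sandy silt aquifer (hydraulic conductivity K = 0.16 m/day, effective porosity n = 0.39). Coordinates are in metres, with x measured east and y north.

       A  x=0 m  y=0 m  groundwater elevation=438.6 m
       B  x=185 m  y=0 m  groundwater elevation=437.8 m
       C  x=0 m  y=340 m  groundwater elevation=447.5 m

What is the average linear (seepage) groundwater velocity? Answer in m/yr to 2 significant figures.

∂h/∂x = (437.8 − 438.6) / (185 − 0) = -0.004324
∂h/∂y = (447.5 − 438.6) / (340 − 0) = +0.02618
|∇h| = √(-0.004324² + 0.02618²) = 0.02653
Seepage velocity v = K·i/n = 0.16 × 0.02653 / 0.39 = 0.01088 m/day = 3.974 m/yr.

4.0 m/yr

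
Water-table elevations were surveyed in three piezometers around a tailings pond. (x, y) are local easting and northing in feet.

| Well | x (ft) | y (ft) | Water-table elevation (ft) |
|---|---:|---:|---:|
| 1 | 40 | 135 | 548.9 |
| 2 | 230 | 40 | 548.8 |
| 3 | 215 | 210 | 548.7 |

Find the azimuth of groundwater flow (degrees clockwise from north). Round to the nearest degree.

Taking 1 as reference: 2−1 = (190, -95, -0.1); 3−1 = (175, 75, -0.2).
Determinant of the coordinate differences = 190·75 − 175·(-95) = 30875.
∂h/∂x = [(-0.1)·75 − (-0.2)·(-95)] / 30875 = -0.0008583
∂h/∂y = [190·(-0.2) − 175·(-0.1)] / 30875 = -0.0006640
Flow direction (−∇h) has components (+0.0008583 E, +0.0006640 N).
Azimuth = atan2(E, N) = atan2(+0.0008583, +0.0006640) = 52.3° ≈ 052°.

052°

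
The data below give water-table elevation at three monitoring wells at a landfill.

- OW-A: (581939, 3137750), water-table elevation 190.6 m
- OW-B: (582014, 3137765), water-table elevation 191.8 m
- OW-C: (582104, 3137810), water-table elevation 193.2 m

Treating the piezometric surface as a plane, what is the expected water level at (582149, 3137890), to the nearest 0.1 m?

193.8 m

Differences from OW-A: to OW-B (Δx, Δy, Δh) = (75, 15, +1.2); to OW-C = (165, 60, +2.6).
Solve a·Δx + b·Δy = Δh: det = 75·60 − 165·15 = 2025.
∂h/∂x = [(+1.2)·60 − (+2.6)·15] / 2025 = +0.01630
∂h/∂y = [75·(+2.6) − 165·(+1.2)] / 2025 = -0.001481
h(582149, 3137890) = 190.6 + (+0.01630)·(210) + (-0.001481)·(140) = 190.6 +3.422 -0.207 = 193.815 m.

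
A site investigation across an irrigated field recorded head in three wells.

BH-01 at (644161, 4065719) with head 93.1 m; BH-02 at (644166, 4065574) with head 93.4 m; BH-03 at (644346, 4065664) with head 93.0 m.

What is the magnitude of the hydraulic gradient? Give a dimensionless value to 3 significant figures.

0.00241

With h = a·x + b·y + c and BH-01 as origin, the differences give:
  5·a + (-145)·b = +0.3
  185·a + (-55)·b = -0.1
Eliminate b (×(-55) and ×(-145), subtract): 26550·a = -31.00 → a = ∂h/∂x = -0.001168
Back-substitute: b = ∂h/∂y = -0.002109.
|∇h| = √(-0.001168² + -0.002109²) = 0.002411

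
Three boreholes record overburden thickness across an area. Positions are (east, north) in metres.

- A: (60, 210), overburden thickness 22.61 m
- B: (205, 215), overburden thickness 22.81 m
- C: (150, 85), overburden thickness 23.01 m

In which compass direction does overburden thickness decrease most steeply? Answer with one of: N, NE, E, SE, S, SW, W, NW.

Taking A as reference: B−A = (145, 5, +0.20); C−A = (90, -125, +0.40).
Solve a·Δx + b·Δy = Δd: det = 145·(-125) − 90·5 = -18575.
∂d/∂x = [(+0.20)·(-125) − (+0.40)·5] / -18575 = +0.001454
∂d/∂y = [145·(+0.40) − 90·(+0.20)] / -18575 = -0.002153
Steepest decrease is along −∇f = (-0.001454 E, +0.002153 N) → northwest.

NW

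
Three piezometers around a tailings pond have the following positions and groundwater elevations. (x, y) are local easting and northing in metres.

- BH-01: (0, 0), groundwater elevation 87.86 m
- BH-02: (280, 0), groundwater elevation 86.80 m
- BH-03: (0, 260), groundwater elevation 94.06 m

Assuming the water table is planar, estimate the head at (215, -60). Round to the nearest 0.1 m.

85.6 m

∂h/∂x = (86.80 − 87.86) / (280 − 0) = -0.003786
∂h/∂y = (94.06 − 87.86) / (260 − 0) = +0.02385
h(215, -60) = 87.86 + (-0.003786)·(215) + (+0.02385)·(-60) = 87.86 -0.814 -1.431 = 85.615 m.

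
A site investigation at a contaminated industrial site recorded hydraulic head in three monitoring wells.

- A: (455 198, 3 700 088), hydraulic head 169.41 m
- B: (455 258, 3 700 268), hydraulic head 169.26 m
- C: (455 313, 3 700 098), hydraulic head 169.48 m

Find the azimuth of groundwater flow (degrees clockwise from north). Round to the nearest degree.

327°

Three-point gradient (reference A): Δ to B = (60, 180, -0.15), Δ to C = (115, 10, +0.07).
∂h/∂x = +0.0007015, ∂h/∂y = -0.001067 (det = -20100).
Flow direction (−∇h) has components (-0.0007015 E, +0.001067 N).
Azimuth = atan2(E, N) = atan2(-0.0007015, +0.001067) = 326.7° ≈ 327°.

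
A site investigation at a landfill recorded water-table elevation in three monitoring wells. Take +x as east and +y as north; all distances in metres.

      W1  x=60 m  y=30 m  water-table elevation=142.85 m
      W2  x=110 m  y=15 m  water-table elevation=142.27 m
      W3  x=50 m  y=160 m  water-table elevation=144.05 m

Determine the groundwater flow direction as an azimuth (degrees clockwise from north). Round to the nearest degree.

133°

Differences from W1: to W2 (Δx, Δy, Δh) = (50, -15, -0.58); to W3 = (-10, 130, +1.20).
Solve a·Δx + b·Δy = Δh: det = 50·130 − (-10)·(-15) = 6350.
∂h/∂x = [(-0.58)·130 − (+1.20)·(-15)] / 6350 = -0.009039
∂h/∂y = [50·(+1.20) − (-10)·(-0.58)] / 6350 = +0.008535
Flow direction (−∇h) has components (+0.009039 E, -0.008535 N).
Azimuth = atan2(E, N) = atan2(+0.009039, -0.008535) = 133.4° ≈ 133°.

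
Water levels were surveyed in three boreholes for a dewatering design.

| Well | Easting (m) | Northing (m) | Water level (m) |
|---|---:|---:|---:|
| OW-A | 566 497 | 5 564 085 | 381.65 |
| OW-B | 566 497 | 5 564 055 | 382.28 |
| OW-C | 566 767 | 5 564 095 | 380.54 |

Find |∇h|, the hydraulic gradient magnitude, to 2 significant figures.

0.021

Three-point gradient (reference OW-A): Δ to OW-B = (0, -30, +0.63), Δ to OW-C = (270, 10, -1.11).
∂h/∂x = -0.003333, ∂h/∂y = -0.02100 (det = 8100).
|∇h| = √(-0.003333² + -0.02100²) = 0.02126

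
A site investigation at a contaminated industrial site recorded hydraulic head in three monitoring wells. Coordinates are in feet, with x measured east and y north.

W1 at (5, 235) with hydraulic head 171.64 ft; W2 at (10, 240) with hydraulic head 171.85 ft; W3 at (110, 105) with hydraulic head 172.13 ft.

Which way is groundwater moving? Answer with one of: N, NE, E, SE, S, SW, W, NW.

Three-point gradient (reference W1): Δ to W2 = (5, 5, +0.21), Δ to W3 = (105, -130, +0.49).
∂h/∂x = +0.02532, ∂h/∂y = +0.01668 (det = -1175).
Flow = −∇h = (-0.02532 east, -0.01668 north), which points southwest.

SW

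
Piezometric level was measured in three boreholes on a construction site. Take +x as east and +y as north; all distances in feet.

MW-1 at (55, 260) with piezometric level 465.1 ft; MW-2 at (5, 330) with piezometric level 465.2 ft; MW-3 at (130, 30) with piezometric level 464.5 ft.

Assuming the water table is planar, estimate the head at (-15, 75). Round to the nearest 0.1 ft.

464.2 ft

Three-point gradient (reference MW-1): Δ to MW-2 = (-50, 70, +0.1), Δ to MW-3 = (75, -230, -0.6).
∂h/∂x = +0.003040, ∂h/∂y = +0.003600 (det = 6250).
h(-15, 75) = 465.1 + (+0.003040)·(-70) + (+0.003600)·(-185) = 465.1 -0.213 -0.666 = 464.221 ft.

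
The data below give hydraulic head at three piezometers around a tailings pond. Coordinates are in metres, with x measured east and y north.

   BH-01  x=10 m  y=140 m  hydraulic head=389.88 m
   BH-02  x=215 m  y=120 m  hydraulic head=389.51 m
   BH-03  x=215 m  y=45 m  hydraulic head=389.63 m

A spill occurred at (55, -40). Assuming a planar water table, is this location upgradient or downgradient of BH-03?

Differences from BH-01: to BH-02 (Δx, Δy, Δh) = (205, -20, -0.37); to BH-03 = (205, -95, -0.25).
Solve a·Δx + b·Δy = Δh: det = 205·(-95) − 205·(-20) = -15375.
∂h/∂x = [(-0.37)·(-95) − (-0.25)·(-20)] / -15375 = -0.001961
∂h/∂y = [205·(-0.25) − 205·(-0.37)] / -15375 = -0.001600
Head at (55, -40) = 389.88 + (-0.001961)·(45) + (-0.001600)·(-180) = 390.08 m.
That is higher than the 389.63 m at BH-03, so the point is upgradient.

upgradient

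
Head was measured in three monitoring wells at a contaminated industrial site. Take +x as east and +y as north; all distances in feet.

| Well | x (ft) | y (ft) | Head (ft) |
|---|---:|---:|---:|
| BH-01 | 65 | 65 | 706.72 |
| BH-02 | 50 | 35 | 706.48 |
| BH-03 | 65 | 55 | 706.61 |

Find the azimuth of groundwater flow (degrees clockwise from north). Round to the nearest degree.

Taking BH-01 as reference: BH-02−BH-01 = (-15, -30, -0.24); BH-03−BH-01 = (0, -10, -0.11).
Solve a·Δx + b·Δy = Δh: det = (-15)·(-10) − 0·(-30) = 150.
∂h/∂x = [(-0.24)·(-10) − (-0.11)·(-30)] / 150 = -0.006000
∂h/∂y = [(-15)·(-0.11) − 0·(-0.24)] / 150 = +0.01100
Flow direction (−∇h) has components (+0.006000 E, -0.01100 N).
Azimuth = atan2(E, N) = atan2(+0.006000, -0.01100) = 151.4° ≈ 151°.

151°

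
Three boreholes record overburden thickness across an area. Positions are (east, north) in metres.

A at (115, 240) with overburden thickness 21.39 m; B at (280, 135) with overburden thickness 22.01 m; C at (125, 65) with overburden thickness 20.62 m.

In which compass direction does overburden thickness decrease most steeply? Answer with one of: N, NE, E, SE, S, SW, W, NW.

SW

Taking A as reference: B−A = (165, -105, +0.62); C−A = (10, -175, -0.77).
Solve a·Δx + b·Δy = Δd: det = 165·(-175) − 10·(-105) = -27825.
∂d/∂x = [(+0.62)·(-175) − (-0.77)·(-105)] / -27825 = +0.006805
∂d/∂y = [165·(-0.77) − 10·(+0.62)] / -27825 = +0.004789
Steepest decrease is along −∇f = (-0.006805 E, -0.004789 N) → southwest.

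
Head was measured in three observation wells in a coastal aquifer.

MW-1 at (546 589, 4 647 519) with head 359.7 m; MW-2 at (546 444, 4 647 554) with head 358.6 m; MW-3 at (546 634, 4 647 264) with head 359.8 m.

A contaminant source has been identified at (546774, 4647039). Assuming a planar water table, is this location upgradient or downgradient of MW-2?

upgradient

Differences from MW-1: to MW-2 (Δx, Δy, Δh) = (-145, 35, -1.1); to MW-3 = (45, -255, +0.1).
Solve a·Δx + b·Δy = Δh: det = (-145)·(-255) − 45·35 = 35400.
∂h/∂x = [(-1.1)·(-255) − (+0.1)·35] / 35400 = +0.007825
∂h/∂y = [(-145)·(+0.1) − 45·(-1.1)] / 35400 = +0.0009887
Head at (546774, 4647039) = 359.7 + (+0.007825)·(185) + (+0.0009887)·(-480) = 360.67 m.
That is higher than the 358.6 m at MW-2, so the point is upgradient.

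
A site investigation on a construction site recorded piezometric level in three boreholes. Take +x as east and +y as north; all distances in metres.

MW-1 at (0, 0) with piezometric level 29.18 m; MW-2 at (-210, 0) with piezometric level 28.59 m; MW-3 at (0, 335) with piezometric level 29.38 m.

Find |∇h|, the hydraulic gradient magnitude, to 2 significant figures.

∂h/∂x = (28.59 − 29.18) / (-210 − 0) = +0.002810
∂h/∂y = (29.38 − 29.18) / (335 − 0) = +0.0005970
|∇h| = √(0.002810² + 0.0005970²) = 0.002873

0.0029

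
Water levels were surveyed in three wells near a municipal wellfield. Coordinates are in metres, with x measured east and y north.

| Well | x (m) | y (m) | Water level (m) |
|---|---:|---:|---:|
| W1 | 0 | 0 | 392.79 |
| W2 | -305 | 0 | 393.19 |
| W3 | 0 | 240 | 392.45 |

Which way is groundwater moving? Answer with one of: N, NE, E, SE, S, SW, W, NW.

∂h/∂x = (393.19 − 392.79) / (-305 − 0) = -0.001311
∂h/∂y = (392.45 − 392.79) / (240 − 0) = -0.001417
Flow = −∇h = (+0.001311 east, +0.001417 north), which points northeast.

NE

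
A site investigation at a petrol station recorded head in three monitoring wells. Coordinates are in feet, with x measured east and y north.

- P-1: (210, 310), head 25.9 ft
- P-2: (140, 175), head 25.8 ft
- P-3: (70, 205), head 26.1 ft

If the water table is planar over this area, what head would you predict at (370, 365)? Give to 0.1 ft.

Differences from P-1: to P-2 (Δx, Δy, Δh) = (-70, -135, -0.1); to P-3 = (-140, -105, +0.2).
Solve a·Δx + b·Δy = Δh: det = (-70)·(-105) − (-140)·(-135) = -11550.
∂h/∂x = [(-0.1)·(-105) − (+0.2)·(-135)] / -11550 = -0.003247
∂h/∂y = [(-70)·(+0.2) − (-140)·(-0.1)] / -11550 = +0.002424
h(370, 365) = 25.9 + (-0.003247)·(160) + (+0.002424)·(55) = 25.9 -0.519 +0.133 = 25.514 ft.

25.5 ft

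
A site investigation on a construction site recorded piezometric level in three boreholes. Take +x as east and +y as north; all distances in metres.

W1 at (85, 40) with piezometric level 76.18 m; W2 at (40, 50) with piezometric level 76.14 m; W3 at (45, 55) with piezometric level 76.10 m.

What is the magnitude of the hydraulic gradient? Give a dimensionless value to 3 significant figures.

Taking W1 as reference: W2−W1 = (-45, 10, -0.04); W3−W1 = (-40, 15, -0.08).
Solve a·Δx + b·Δy = Δh: det = (-45)·15 − (-40)·10 = -275.
∂h/∂x = [(-0.04)·15 − (-0.08)·10] / -275 = -0.0007273
∂h/∂y = [(-45)·(-0.08) − (-40)·(-0.04)] / -275 = -0.007273
|∇h| = √(-0.0007273² + -0.007273²) = 0.007309

0.00731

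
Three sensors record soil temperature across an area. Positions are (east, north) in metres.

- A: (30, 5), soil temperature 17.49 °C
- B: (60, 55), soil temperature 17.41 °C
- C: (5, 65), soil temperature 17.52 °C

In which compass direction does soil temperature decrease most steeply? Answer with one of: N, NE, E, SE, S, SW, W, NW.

Differences from A: to B (Δx, Δy, Δh) = (30, 50, -0.08); to C = (-25, 60, +0.03).
Determinant of the coordinate differences = 30·60 − (-25)·50 = 3050.
∂T/∂x = [(-0.08)·60 − (+0.03)·50] / 3050 = -0.002066
∂T/∂y = [30·(+0.03) − (-25)·(-0.08)] / 3050 = -0.0003607
Steepest decrease is along −∇f = (+0.002066 E, +0.0003607 N) → east.

E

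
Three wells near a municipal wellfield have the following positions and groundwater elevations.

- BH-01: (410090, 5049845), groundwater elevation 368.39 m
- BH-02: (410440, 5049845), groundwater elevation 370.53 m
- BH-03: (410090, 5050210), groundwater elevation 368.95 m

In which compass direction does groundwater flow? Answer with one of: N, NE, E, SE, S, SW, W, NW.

∂h/∂x = (370.53 − 368.39) / (410440 − 410090) = +0.006114
∂h/∂y = (368.95 − 368.39) / (5050210 − 5049845) = +0.001534
Flow = −∇h = (-0.006114 east, -0.001534 north), which points west.

W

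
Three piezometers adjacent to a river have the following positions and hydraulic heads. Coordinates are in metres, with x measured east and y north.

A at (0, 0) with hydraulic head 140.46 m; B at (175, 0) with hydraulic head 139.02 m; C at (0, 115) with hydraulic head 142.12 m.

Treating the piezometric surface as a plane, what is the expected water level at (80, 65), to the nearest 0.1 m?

∂h/∂x = (139.02 − 140.46) / (175 − 0) = -0.008229
∂h/∂y = (142.12 − 140.46) / (115 − 0) = +0.01443
h(80, 65) = 140.46 + (-0.008229)·(80) + (+0.01443)·(65) = 140.46 -0.658 +0.938 = 140.740 m.

140.7 m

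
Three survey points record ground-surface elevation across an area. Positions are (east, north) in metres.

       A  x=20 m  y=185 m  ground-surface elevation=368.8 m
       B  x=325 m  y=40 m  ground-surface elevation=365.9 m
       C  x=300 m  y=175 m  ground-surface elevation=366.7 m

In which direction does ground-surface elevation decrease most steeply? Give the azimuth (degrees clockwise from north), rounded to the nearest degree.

122°

Differences from A: to B (Δx, Δy, Δh) = (305, -145, -2.9); to C = (280, -10, -2.1).
Solve a·Δx + b·Δy = Δz: det = 305·(-10) − 280·(-145) = 37550.
∂z/∂x = [(-2.9)·(-10) − (-2.1)·(-145)] / 37550 = -0.007337
∂z/∂y = [305·(-2.1) − 280·(-2.9)] / 37550 = +0.004567
Steepest decrease is along −∇f: components (+0.007337 E, -0.004567 N).
Azimuth = atan2(+0.007337, -0.004567) = 121.9° ≈ 122°.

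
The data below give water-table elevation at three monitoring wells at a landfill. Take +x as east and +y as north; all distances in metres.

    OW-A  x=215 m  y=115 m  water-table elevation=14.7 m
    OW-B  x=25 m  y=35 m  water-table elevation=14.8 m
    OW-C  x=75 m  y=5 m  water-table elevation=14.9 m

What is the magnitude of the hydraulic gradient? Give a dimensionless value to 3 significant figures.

0.00253

Taking OW-A as reference: OW-B−OW-A = (-190, -80, +0.1); OW-C−OW-A = (-140, -110, +0.2).
Solve a·Δx + b·Δy = Δh: det = (-190)·(-110) − (-140)·(-80) = 9700.
∂h/∂x = [(+0.1)·(-110) − (+0.2)·(-80)] / 9700 = +0.0005155
∂h/∂y = [(-190)·(+0.2) − (-140)·(+0.1)] / 9700 = -0.002474
|∇h| = √(0.0005155² + -0.002474²) = 0.002527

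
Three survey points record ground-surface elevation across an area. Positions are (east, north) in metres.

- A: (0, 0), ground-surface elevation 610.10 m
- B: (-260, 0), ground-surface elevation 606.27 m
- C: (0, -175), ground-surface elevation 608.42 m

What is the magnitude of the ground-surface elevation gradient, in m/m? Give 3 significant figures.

0.0176 m/m

∂z/∂x = (606.27 − 610.10) / (-260 − 0) = +0.01473
∂z/∂y = (608.42 − 610.10) / (-175 − 0) = +0.009600
|∇f| = √(0.01473² + 0.009600²) = 0.01758 m/m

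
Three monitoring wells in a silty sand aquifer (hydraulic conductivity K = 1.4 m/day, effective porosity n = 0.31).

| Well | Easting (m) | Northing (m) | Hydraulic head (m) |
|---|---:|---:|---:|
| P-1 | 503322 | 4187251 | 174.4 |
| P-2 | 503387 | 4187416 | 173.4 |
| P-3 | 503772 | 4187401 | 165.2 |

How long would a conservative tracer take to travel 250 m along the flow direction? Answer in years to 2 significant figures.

7.1 years

Differences from P-1: to P-2 (Δx, Δy, Δh) = (65, 165, -1.0); to P-3 = (450, 150, -9.2).
Determinant of the coordinate differences = 65·150 − 450·165 = -64500.
∂h/∂x = [(-1.0)·150 − (-9.2)·165] / -64500 = -0.02121
∂h/∂y = [65·(-9.2) − 450·(-1.0)] / -64500 = +0.002295
|∇h| = √(-0.02121² + 0.002295²) = 0.02133
Seepage velocity v = K·i/n = 1.4 × 0.02133 / 0.31 = 0.09633 m/day.
t = 250 / 0.09633 = 2595 days = 7.1 years.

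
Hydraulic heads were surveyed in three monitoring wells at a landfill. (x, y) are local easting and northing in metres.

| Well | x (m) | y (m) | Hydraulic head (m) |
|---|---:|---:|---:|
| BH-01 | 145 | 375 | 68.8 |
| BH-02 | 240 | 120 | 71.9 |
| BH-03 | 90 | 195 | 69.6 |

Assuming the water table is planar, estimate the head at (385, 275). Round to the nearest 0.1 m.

Three-point gradient (reference BH-01): Δ to BH-02 = (95, -255, +3.1), Δ to BH-03 = (-55, -180, +0.8).
∂h/∂x = +0.01137, ∂h/∂y = -0.007920 (det = -31125).
h(385, 275) = 68.8 + (+0.01137)·(240) + (-0.007920)·(-100) = 68.8 +2.730 +0.792 = 72.322 m.

72.3 m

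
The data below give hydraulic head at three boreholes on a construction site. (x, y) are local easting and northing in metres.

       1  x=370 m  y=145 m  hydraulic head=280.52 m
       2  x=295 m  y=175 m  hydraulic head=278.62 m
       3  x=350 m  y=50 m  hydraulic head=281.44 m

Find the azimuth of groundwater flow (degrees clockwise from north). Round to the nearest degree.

305°

Differences from 1: to 2 (Δx, Δy, Δh) = (-75, 30, -1.90); to 3 = (-20, -95, +0.92).
Solve a·Δx + b·Δy = Δh: det = (-75)·(-95) − (-20)·30 = 7725.
∂h/∂x = [(-1.90)·(-95) − (+0.92)·30] / 7725 = +0.01979
∂h/∂y = [(-75)·(+0.92) − (-20)·(-1.90)] / 7725 = -0.01385
Flow direction (−∇h) has components (-0.01979 E, +0.01385 N).
Azimuth = atan2(E, N) = atan2(-0.01979, +0.01385) = 305.0° ≈ 305°.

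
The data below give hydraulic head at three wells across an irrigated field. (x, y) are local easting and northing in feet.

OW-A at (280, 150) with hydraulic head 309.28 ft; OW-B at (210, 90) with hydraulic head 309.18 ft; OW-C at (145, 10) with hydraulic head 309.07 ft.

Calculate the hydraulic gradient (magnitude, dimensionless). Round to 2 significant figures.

0.0011

Taking OW-A as reference: OW-B−OW-A = (-70, -60, -0.10); OW-C−OW-A = (-135, -140, -0.21).
Solve a·Δx + b·Δy = Δh: det = (-70)·(-140) − (-135)·(-60) = 1700.
∂h/∂x = [(-0.10)·(-140) − (-0.21)·(-60)] / 1700 = +0.0008235
∂h/∂y = [(-70)·(-0.21) − (-135)·(-0.10)] / 1700 = +0.0007059
|∇h| = √(0.0008235² + 0.0007059²) = 0.001085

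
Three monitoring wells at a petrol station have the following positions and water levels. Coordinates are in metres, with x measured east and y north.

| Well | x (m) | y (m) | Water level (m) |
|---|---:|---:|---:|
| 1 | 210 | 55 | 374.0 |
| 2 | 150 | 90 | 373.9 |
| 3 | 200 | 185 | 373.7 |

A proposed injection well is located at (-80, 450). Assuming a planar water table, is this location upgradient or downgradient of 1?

downgradient

Differences from 1: to 2 (Δx, Δy, Δh) = (-60, 35, -0.1); to 3 = (-10, 130, -0.3).
Solve a·Δx + b·Δy = Δh: det = (-60)·130 − (-10)·35 = -7450.
∂h/∂x = [(-0.1)·130 − (-0.3)·35] / -7450 = +0.0003356
∂h/∂y = [(-60)·(-0.3) − (-10)·(-0.1)] / -7450 = -0.002282
Head at (-80, 450) = 374.0 + (+0.0003356)·(-290) + (-0.002282)·(395) = 373.00 m.
That is lower than the 374.0 m at 1, so the point is downgradient.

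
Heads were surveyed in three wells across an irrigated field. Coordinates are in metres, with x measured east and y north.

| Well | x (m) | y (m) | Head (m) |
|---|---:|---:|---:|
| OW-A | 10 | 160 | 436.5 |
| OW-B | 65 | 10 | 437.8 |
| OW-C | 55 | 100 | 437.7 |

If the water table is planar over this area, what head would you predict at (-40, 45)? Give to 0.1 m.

Differences from OW-A: to OW-B (Δx, Δy, Δh) = (55, -150, +1.3); to OW-C = (45, -60, +1.2).
Solve a·Δx + b·Δy = Δh: det = 55·(-60) − 45·(-150) = 3450.
∂h/∂x = [(+1.3)·(-60) − (+1.2)·(-150)] / 3450 = +0.02957
∂h/∂y = [55·(+1.2) − 45·(+1.3)] / 3450 = +0.002174
h(-40, 45) = 436.5 + (+0.02957)·(-50) + (+0.002174)·(-115) = 436.5 -1.478 -0.250 = 434.772 m.

434.8 m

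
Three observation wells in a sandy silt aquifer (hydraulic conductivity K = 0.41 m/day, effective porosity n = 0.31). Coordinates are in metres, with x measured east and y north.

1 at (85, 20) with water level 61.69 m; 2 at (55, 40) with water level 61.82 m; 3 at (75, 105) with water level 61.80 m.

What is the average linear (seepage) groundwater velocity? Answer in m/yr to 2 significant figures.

Taking 1 as reference: 2−1 = (-30, 20, +0.13); 3−1 = (-10, 85, +0.11).
Solve a·Δx + b·Δy = Δh: det = (-30)·85 − (-10)·20 = -2350.
∂h/∂x = [(+0.13)·85 − (+0.11)·20] / -2350 = -0.003766
∂h/∂y = [(-30)·(+0.11) − (-10)·(+0.13)] / -2350 = +0.0008511
|∇h| = √(-0.003766² + 0.0008511²) = 0.003861
Seepage velocity v = K·i/n = 0.41 × 0.003861 / 0.31 = 0.005106 m/day = 1.865 m/yr.

1.9 m/yr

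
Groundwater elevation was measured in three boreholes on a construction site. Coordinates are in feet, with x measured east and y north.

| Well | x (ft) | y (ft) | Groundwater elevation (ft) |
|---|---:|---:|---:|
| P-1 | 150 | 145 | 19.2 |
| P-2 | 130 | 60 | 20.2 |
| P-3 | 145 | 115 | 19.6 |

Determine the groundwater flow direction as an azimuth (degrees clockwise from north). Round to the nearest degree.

307°

With h = a·x + b·y + c and P-1 as origin, the differences give:
  (-20)·a + (-85)·b = +1.0
  (-5)·a + (-30)·b = +0.4
Eliminate b (×(-30) and ×(-85), subtract): 175·a = 4.00 → a = ∂h/∂x = +0.02286
Back-substitute: b = ∂h/∂y = -0.01714.
Flow direction (−∇h) has components (-0.02286 E, +0.01714 N).
Azimuth = atan2(E, N) = atan2(-0.02286, +0.01714) = 306.9° ≈ 307°.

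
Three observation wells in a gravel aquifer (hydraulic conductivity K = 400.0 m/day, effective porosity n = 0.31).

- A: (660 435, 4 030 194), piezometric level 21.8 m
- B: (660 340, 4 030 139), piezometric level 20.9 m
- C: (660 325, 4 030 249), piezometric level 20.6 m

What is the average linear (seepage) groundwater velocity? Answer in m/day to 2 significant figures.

13 m/day

Three-point gradient (reference A): Δ to B = (-95, -55, -0.9), Δ to C = (-110, 55, -1.2).
∂h/∂x = +0.01024, ∂h/∂y = -0.001330 (det = -11275).
|∇h| = √(0.01024² + -0.001330²) = 0.01033
Seepage velocity v = K·i/n = 400.0 × 0.01033 / 0.31 = 13.33 m/day.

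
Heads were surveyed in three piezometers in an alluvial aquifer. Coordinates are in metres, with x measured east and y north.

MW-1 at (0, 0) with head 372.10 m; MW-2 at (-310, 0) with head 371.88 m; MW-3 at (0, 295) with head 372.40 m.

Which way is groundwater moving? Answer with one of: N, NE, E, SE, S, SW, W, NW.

∂h/∂x = (371.88 − 372.10) / (-310 − 0) = +0.0007097
∂h/∂y = (372.40 − 372.10) / (295 − 0) = +0.001017
Flow = −∇h = (-0.0007097 east, -0.001017 north), which points southwest.

SW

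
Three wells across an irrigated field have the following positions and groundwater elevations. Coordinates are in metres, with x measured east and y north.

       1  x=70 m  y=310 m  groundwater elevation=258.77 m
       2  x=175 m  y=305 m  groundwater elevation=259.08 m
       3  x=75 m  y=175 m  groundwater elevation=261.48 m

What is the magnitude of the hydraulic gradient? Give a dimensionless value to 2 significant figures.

Taking 1 as reference: 2−1 = (105, -5, +0.31); 3−1 = (5, -135, +2.71).
Determinant of the coordinate differences = 105·(-135) − 5·(-5) = -14150.
∂h/∂x = [(+0.31)·(-135) − (+2.71)·(-5)] / -14150 = +0.002000
∂h/∂y = [105·(+2.71) − 5·(+0.31)] / -14150 = -0.02000
|∇h| = √(0.002000² + -0.02000²) = 0.0201

0.020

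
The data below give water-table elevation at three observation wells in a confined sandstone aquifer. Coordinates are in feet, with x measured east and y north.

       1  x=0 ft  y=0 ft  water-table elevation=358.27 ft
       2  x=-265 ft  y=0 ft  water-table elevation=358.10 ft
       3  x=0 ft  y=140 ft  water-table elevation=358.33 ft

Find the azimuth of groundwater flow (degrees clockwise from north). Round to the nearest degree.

236°

∂h/∂x = (358.10 − 358.27) / (-265 − 0) = +0.0006415
∂h/∂y = (358.33 − 358.27) / (140 − 0) = +0.0004286
Flow direction (−∇h) has components (-0.0006415 E, -0.0004286 N).
Azimuth = atan2(E, N) = atan2(-0.0006415, -0.0004286) = 236.3° ≈ 236°.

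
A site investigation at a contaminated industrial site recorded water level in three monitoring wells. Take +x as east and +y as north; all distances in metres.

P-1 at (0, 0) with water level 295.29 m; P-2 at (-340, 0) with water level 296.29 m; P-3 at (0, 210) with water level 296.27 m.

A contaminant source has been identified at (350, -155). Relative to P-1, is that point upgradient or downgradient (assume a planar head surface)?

downgradient

∂h/∂x = (296.29 − 295.29) / (-340 − 0) = -0.002941
∂h/∂y = (296.27 − 295.29) / (210 − 0) = +0.004667
Head at (350, -155) = 295.29 + (-0.002941)·(350) + (+0.004667)·(-155) = 293.54 m.
That is lower than the 295.29 m at P-1, so the point is downgradient.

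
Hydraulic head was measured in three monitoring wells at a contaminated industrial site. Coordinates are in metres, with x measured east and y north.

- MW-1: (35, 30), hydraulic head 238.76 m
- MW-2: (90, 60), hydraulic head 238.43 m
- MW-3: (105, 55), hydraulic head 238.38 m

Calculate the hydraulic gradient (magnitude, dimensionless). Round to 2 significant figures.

0.0053

Three-point gradient (reference MW-1): Δ to MW-2 = (55, 30, -0.33), Δ to MW-3 = (70, 25, -0.38).
∂h/∂x = -0.004345, ∂h/∂y = -0.003034 (det = -725).
|∇h| = √(-0.004345² + -0.003034²) = 0.005299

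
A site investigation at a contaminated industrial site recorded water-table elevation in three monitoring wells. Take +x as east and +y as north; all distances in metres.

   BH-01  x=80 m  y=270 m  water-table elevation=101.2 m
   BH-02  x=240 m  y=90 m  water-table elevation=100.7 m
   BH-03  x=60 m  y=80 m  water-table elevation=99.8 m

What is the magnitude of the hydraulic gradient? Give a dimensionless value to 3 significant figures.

0.00829

With h = a·x + b·y + c and BH-01 as origin, the differences give:
  160·a + (-180)·b = -0.5
  (-20)·a + (-190)·b = -1.4
Eliminate b (×(-190) and ×(-180), subtract): -34000·a = -157.00 → a = ∂h/∂x = +0.004618
Back-substitute: b = ∂h/∂y = +0.006882.
|∇h| = √(0.004618² + 0.006882²) = 0.008288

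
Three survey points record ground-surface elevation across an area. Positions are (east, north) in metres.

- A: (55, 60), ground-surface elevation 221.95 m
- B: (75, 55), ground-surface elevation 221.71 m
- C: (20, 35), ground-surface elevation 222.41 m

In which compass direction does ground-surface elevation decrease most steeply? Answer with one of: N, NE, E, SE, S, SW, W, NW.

Taking A as reference: B−A = (20, -5, -0.24); C−A = (-35, -25, +0.46).
Solve a·Δx + b·Δy = Δz: det = 20·(-25) − (-35)·(-5) = -675.
∂z/∂x = [(-0.24)·(-25) − (+0.46)·(-5)] / -675 = -0.01230
∂z/∂y = [20·(+0.46) − (-35)·(-0.24)] / -675 = -0.001185
Steepest decrease is along −∇f = (+0.01230 E, +0.001185 N) → east.

E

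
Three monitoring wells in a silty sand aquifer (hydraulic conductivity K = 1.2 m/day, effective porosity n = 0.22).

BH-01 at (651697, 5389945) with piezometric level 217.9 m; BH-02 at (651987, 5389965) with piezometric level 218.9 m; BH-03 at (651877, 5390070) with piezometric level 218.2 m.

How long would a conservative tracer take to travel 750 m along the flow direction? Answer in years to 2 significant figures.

81 years

Taking BH-01 as reference: BH-02−BH-01 = (290, 20, +1.0); BH-03−BH-01 = (180, 125, +0.3).
Determinant of the coordinate differences = 290·125 − 180·20 = 32650.
∂h/∂x = [(+1.0)·125 − (+0.3)·20] / 32650 = +0.003645
∂h/∂y = [290·(+0.3) − 180·(+1.0)] / 32650 = -0.002848
|∇h| = √(0.003645² + -0.002848²) = 0.004626
Seepage velocity v = K·i/n = 1.2 × 0.004626 / 0.22 = 0.02523 m/day.
t = 750 / 0.02523 = 2.973e+04 days = 81.4 years.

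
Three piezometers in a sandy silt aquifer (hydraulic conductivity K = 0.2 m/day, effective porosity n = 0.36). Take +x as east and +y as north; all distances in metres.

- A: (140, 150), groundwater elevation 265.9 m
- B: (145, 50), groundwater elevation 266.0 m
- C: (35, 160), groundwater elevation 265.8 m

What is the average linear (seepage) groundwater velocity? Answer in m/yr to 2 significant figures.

Taking A as reference: B−A = (5, -100, +0.1); C−A = (-105, 10, -0.1).
Solve a·Δx + b·Δy = Δh: det = 5·10 − (-105)·(-100) = -10450.
∂h/∂x = [(+0.1)·10 − (-0.1)·(-100)] / -10450 = +0.0008612
∂h/∂y = [5·(-0.1) − (-105)·(+0.1)] / -10450 = -0.0009569
|∇h| = √(0.0008612² + -0.0009569²) = 0.001287
Seepage velocity v = K·i/n = 0.2 × 0.001287 / 0.36 = 0.000715 m/day = 0.2612 m/yr.

0.26 m/yr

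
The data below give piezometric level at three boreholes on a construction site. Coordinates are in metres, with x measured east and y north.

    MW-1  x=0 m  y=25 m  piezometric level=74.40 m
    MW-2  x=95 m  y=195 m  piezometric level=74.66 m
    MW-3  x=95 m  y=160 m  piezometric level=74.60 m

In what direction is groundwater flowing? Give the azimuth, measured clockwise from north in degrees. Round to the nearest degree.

Taking MW-1 as reference: MW-2−MW-1 = (95, 170, +0.26); MW-3−MW-1 = (95, 135, +0.20).
Determinant of the coordinate differences = 95·135 − 95·170 = -3325.
∂h/∂x = [(+0.26)·135 − (+0.20)·170] / -3325 = -0.0003308
∂h/∂y = [95·(+0.20) − 95·(+0.26)] / -3325 = +0.001714
Flow direction (−∇h) has components (+0.0003308 E, -0.001714 N).
Azimuth = atan2(E, N) = atan2(+0.0003308, -0.001714) = 169.1° ≈ 169°.

169°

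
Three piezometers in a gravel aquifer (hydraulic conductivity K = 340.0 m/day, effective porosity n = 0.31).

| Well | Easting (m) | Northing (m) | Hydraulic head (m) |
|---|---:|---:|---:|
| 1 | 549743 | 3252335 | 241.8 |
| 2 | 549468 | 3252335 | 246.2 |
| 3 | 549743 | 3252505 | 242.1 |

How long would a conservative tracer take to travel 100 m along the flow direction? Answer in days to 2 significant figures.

∂h/∂x = (246.2 − 241.8) / (549468 − 549743) = -0.01600
∂h/∂y = (242.1 − 241.8) / (3252505 − 3252335) = +0.001765
|∇h| = √(-0.01600² + 0.001765²) = 0.0161
Seepage velocity v = K·i/n = 340.0 × 0.0161 / 0.31 = 17.66 m/day.
t = 100 / 17.66 = 5.663 days.

5.7 days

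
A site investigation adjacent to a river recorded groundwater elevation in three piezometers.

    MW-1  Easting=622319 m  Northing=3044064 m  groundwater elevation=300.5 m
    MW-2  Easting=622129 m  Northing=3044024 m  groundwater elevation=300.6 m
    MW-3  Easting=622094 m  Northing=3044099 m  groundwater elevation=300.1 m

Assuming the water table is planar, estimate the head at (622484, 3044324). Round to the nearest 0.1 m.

Three-point gradient (reference MW-1): Δ to MW-2 = (-190, -40, +0.1), Δ to MW-3 = (-225, 35, -0.4).
∂h/∂x = +0.0007987, ∂h/∂y = -0.006294 (det = -15650).
h(622484, 3044324) = 300.5 + (+0.0007987)·(165) + (-0.006294)·(260) = 300.5 +0.132 -1.636 = 298.995 m.

299.0 m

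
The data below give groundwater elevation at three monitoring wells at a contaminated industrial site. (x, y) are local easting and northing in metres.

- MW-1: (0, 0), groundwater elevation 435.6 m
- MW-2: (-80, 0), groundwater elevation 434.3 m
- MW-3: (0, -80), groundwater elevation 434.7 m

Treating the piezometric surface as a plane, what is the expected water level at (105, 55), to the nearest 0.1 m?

∂h/∂x = (434.3 − 435.6) / (-80 − 0) = +0.01625
∂h/∂y = (434.7 − 435.6) / (-80 − 0) = +0.01125
h(105, 55) = 435.6 + (+0.01625)·(105) + (+0.01125)·(55) = 435.6 +1.706 +0.619 = 437.925 m.

437.9 m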